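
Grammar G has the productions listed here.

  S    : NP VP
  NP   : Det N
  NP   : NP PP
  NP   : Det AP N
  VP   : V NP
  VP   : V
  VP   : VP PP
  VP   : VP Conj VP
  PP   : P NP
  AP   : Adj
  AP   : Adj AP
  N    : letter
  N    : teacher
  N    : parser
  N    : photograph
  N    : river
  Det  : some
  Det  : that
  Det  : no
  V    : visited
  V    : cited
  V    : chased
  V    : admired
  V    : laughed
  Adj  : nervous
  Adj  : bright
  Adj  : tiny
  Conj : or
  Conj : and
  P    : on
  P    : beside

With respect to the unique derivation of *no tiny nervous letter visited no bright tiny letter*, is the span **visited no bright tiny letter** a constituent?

[S [NP [Det no] [AP [Adj tiny] [AP [Adj nervous]]] [N letter]] [VP [V visited] [NP [Det no] [AP [Adj bright] [AP [Adj tiny]]] [N letter]]]]
The words 'visited no bright tiny letter' are exhaustively dominated by a single VP node (built by VP → V NP), so they form a constituent.

Yes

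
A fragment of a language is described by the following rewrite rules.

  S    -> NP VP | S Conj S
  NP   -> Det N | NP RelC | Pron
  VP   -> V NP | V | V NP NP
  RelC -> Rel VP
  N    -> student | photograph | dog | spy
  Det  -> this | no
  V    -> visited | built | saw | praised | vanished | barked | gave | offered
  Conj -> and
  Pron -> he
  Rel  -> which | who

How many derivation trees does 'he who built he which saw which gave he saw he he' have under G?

Two of the 4 distinct bracketings:
[S [NP [NP [Pron he]] [RelC [Rel who] [VP [V built] [NP [NP [NP [Pron he]] [RelC [Rel which] [VP [V saw]]]] [RelC [Rel which] [VP [V gave] [NP [Pron he]]]]]]]] [VP [V saw] [NP [Pron he]] [NP [Pron he]]]]
[S [NP [NP [Pron he]] [RelC [Rel who] [VP [V built] [NP [NP [NP [Pron he]] [RelC [Rel which] [VP [V saw]]]] [RelC [Rel which] [VP [V gave]]]] [NP [Pron he]]]]] [VP [V saw] [NP [Pron he]] [NP [Pron he]]]]
The difference turns on whether VP → V NP is used at the relevant span, versus an alternative expansion of VP.

4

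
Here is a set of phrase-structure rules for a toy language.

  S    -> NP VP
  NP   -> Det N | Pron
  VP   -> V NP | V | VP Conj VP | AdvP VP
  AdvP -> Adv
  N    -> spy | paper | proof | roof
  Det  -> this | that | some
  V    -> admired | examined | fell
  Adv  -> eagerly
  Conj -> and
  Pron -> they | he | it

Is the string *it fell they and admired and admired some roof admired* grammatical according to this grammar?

For S → NP VP, the only prefix that parses as NP is 'it', but the remainder 'fell they and admired and admired some roof admired' is not a VP under these rules.

Ungrammatical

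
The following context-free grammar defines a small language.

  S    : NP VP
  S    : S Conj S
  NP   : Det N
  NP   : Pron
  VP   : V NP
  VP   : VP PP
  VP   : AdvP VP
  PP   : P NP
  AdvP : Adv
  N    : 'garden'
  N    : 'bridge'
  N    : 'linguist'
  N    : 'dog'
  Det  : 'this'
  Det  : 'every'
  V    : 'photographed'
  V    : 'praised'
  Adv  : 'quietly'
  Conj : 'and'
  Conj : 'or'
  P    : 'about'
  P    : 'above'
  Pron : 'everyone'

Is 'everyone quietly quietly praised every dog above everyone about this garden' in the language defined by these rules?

Grammatical

[S [NP [Pron everyone]] [VP [VP [VP [AdvP [Adv quietly]] [VP [AdvP [Adv quietly]] [VP [V praised] [NP [Det every] [N dog]]]]] [PP [P above] [NP [Pron everyone]]]] [PP [P about] [NP [Det this] [N garden]]]]]
Every word is introduced by a lexical rule and the phrasal rules combine the resulting categories into a single S.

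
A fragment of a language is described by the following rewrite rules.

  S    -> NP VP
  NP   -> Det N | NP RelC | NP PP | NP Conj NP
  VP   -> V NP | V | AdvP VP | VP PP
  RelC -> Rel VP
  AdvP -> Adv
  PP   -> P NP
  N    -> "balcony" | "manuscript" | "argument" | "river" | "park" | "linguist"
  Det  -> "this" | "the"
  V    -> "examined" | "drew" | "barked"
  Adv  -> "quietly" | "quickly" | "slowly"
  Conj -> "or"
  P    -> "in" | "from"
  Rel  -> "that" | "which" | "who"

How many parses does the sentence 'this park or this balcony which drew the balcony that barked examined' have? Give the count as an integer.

Two of the 5 distinct bracketings:
[S [NP [NP [NP [Det this] [N park]] [Conj or] [NP [Det this] [N balcony]]] [RelC [Rel which] [VP [V drew] [NP [NP [Det the] [N balcony]] [RelC [Rel that] [VP [V barked]]]]]]] [VP [V examined]]]
[S [NP [NP [NP [NP [Det this] [N park]] [Conj or] [NP [Det this] [N balcony]]] [RelC [Rel which] [VP [V drew] [NP [Det the] [N balcony]]]]] [RelC [Rel that] [VP [V barked]]]] [VP [V examined]]]
The trees differ in how a recursive rule is bracketed over the same span.

5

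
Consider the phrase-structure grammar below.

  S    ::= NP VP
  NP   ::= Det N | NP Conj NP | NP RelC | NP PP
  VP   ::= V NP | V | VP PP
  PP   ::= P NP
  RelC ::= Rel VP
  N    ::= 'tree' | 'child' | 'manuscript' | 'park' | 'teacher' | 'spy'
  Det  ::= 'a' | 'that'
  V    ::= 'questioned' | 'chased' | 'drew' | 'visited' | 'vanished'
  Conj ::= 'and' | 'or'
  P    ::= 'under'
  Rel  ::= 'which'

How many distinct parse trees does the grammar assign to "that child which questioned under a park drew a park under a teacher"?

Two of the 4 distinct bracketings:
[S [NP [NP [Det that] [N child]] [RelC [Rel which] [VP [VP [V questioned]] [PP [P under] [NP [Det a] [N park]]]]]] [VP [V drew] [NP [NP [Det a] [N park]] [PP [P under] [NP [Det a] [N teacher]]]]]]
[S [NP [NP [Det that] [N child]] [RelC [Rel which] [VP [VP [V questioned]] [PP [P under] [NP [Det a] [N park]]]]]] [VP [VP [V drew] [NP [Det a] [N park]]] [PP [P under] [NP [Det a] [N teacher]]]]]
The difference turns on whether NP → NP PP is used at the relevant span, versus an alternative expansion of NP.

4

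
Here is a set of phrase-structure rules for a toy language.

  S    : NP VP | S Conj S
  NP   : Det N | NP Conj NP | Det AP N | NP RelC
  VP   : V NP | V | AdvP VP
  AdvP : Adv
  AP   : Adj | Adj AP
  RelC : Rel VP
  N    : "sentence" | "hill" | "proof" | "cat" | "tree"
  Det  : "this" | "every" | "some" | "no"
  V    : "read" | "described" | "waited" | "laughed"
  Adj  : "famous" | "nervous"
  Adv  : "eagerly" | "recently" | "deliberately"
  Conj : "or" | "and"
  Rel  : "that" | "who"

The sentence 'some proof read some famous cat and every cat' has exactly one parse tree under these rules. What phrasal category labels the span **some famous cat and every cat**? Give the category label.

NP

[S [NP [Det some] [N proof]] [VP [V read] [NP [NP [Det some] [AP [Adj famous]] [N cat]] [Conj and] [NP [Det every] [N cat]]]]]
The span 'some famous cat and every cat' is the NP node built by NP → NP Conj NP.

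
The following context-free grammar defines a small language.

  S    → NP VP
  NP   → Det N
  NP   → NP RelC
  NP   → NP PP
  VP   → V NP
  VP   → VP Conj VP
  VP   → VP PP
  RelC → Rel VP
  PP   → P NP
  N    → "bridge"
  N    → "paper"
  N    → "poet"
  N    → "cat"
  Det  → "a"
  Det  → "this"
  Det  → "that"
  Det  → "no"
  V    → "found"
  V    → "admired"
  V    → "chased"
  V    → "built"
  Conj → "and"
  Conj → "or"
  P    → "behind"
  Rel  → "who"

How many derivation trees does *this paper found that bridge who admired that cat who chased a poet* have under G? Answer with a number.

2

The two bracketings:
[S [NP [Det this] [N paper]] [VP [V found] [NP [NP [Det that] [N bridge]] [RelC [Rel who] [VP [V admired] [NP [NP [Det that] [N cat]] [RelC [Rel who] [VP [V chased] [NP [Det a] [N poet]]]]]]]]]]
[S [NP [Det this] [N paper]] [VP [V found] [NP [NP [NP [Det that] [N bridge]] [RelC [Rel who] [VP [V admired] [NP [Det that] [N cat]]]]] [RelC [Rel who] [VP [V chased] [NP [Det a] [N poet]]]]]]]
The trees differ in how a recursive rule is bracketed over the same span.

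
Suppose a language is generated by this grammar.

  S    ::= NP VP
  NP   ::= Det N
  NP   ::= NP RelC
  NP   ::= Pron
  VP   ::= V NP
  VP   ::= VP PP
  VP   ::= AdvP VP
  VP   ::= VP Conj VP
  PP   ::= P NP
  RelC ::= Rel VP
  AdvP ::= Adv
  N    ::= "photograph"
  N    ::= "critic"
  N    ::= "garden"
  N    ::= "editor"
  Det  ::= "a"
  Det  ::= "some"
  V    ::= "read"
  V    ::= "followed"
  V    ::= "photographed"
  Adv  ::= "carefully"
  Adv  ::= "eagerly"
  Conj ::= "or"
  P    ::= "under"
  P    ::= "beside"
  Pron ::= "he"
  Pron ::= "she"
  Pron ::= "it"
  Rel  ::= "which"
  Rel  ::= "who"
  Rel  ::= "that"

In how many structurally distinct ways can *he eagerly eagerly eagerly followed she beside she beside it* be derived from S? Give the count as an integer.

10

Two of the 10 distinct bracketings:
[S [NP [Pron he]] [VP [VP [VP [AdvP [Adv eagerly]] [VP [AdvP [Adv eagerly]] [VP [AdvP [Adv eagerly]] [VP [V followed] [NP [Pron she]]]]]] [PP [P beside] [NP [Pron she]]]] [PP [P beside] [NP [Pron it]]]]]
[S [NP [Pron he]] [VP [VP [AdvP [Adv eagerly]] [VP [VP [AdvP [Adv eagerly]] [VP [AdvP [Adv eagerly]] [VP [V followed] [NP [Pron she]]]]] [PP [P beside] [NP [Pron she]]]]] [PP [P beside] [NP [Pron it]]]]]
The trees differ in how a recursive rule is bracketed over the same span.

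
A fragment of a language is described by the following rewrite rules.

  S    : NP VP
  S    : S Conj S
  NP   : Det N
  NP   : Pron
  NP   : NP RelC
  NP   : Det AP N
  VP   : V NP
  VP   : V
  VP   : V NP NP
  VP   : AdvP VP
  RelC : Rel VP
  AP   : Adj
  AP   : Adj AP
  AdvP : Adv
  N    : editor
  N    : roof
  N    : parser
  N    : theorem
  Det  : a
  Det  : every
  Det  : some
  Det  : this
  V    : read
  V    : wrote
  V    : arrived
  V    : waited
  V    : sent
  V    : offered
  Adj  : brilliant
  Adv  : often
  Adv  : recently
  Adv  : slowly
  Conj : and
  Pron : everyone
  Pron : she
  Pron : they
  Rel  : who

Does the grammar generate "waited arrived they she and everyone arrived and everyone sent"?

For S → NP VP, no prefix of the string parses as an NP. The alternative S rule S → S Conj S likewise has no satisfying split.

Ungrammatical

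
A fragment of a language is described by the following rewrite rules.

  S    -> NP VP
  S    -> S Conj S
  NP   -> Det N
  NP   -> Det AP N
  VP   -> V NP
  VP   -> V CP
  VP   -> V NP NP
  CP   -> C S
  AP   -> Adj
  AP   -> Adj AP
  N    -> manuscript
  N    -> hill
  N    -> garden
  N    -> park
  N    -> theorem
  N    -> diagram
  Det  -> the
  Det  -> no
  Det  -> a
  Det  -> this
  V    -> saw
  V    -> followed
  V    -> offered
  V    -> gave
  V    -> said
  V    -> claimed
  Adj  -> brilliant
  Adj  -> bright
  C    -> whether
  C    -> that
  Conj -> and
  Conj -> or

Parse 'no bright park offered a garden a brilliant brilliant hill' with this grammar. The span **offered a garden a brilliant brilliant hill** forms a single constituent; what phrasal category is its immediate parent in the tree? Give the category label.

S

[S [NP [Det no] [AP [Adj bright]] [N park]] [VP [V offered] [NP [Det a] [N garden]] [NP [Det a] [AP [Adj brilliant] [AP [Adj brilliant]]] [N hill]]]]
The span 'offered a garden a brilliant brilliant hill' is the VP node built by VP → V NP NP.
Its mother is the S built by S → NP VP.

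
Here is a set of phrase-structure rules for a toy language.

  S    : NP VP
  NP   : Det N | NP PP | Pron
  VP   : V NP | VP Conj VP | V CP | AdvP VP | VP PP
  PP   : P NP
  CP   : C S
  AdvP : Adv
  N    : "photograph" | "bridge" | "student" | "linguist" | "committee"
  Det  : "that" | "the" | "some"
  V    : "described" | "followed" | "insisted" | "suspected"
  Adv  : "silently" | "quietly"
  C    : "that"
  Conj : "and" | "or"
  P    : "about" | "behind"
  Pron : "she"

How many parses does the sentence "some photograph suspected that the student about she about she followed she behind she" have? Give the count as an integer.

6

Two of the 6 distinct bracketings:
[S [NP [Det some] [N photograph]] [VP [V suspected] [CP [C that] [S [NP [NP [Det the] [N student]] [PP [P about] [NP [NP [Pron she]] [PP [P about] [NP [Pron she]]]]]] [VP [V followed] [NP [NP [Pron she]] [PP [P behind] [NP [Pron she]]]]]]]]]
[S [NP [Det some] [N photograph]] [VP [V suspected] [CP [C that] [S [NP [NP [Det the] [N student]] [PP [P about] [NP [NP [Pron she]] [PP [P about] [NP [Pron she]]]]]] [VP [VP [V followed] [NP [Pron she]]] [PP [P behind] [NP [Pron she]]]]]]]]
The difference turns on whether VP → VP PP is used at the relevant span, versus an alternative expansion of VP.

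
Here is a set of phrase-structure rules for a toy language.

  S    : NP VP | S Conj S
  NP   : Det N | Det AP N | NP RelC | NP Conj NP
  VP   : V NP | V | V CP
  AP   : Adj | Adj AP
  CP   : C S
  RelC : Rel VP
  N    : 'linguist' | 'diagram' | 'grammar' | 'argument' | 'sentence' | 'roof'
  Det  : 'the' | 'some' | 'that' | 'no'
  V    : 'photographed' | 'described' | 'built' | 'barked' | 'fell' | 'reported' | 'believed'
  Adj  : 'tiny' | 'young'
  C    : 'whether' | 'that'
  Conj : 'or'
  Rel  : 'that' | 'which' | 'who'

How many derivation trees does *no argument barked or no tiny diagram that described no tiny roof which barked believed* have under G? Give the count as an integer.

2

The two bracketings:
[S [S [NP [Det no] [N argument]] [VP [V barked]]] [Conj or] [S [NP [NP [Det no] [AP [Adj tiny]] [N diagram]] [RelC [Rel that] [VP [V described] [NP [NP [Det no] [AP [Adj tiny]] [N roof]] [RelC [Rel which] [VP [V barked]]]]]]] [VP [V believed]]]]
[S [S [NP [Det no] [N argument]] [VP [V barked]]] [Conj or] [S [NP [NP [NP [Det no] [AP [Adj tiny]] [N diagram]] [RelC [Rel that] [VP [V described] [NP [Det no] [AP [Adj tiny]] [N roof]]]]] [RelC [Rel which] [VP [V barked]]]] [VP [V believed]]]]
The trees differ in how a recursive rule is bracketed over the same span.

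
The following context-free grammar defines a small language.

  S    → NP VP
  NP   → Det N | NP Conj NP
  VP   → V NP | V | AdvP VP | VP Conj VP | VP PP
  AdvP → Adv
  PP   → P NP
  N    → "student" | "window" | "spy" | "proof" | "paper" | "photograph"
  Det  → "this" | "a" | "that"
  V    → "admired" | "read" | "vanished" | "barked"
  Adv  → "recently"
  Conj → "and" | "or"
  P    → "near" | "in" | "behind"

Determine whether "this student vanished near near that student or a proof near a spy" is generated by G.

A P word can never sit immediately before a P word in any string this grammar generates, so the substring 'near near' rules out a derivation.

Ungrammatical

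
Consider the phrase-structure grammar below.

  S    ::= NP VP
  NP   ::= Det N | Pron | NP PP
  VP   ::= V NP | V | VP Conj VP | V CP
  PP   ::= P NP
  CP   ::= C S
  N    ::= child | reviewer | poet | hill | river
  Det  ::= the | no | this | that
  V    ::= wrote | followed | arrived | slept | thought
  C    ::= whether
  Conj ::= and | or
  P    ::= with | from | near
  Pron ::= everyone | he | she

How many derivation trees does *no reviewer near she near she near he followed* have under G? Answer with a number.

Two of the 5 distinct bracketings:
[S [NP [NP [Det no] [N reviewer]] [PP [P near] [NP [NP [Pron she]] [PP [P near] [NP [NP [Pron she]] [PP [P near] [NP [Pron he]]]]]]]] [VP [V followed]]]
[S [NP [NP [Det no] [N reviewer]] [PP [P near] [NP [NP [NP [Pron she]] [PP [P near] [NP [Pron she]]]] [PP [P near] [NP [Pron he]]]]]] [VP [V followed]]]
The trees differ in how a recursive rule is bracketed over the same span.

5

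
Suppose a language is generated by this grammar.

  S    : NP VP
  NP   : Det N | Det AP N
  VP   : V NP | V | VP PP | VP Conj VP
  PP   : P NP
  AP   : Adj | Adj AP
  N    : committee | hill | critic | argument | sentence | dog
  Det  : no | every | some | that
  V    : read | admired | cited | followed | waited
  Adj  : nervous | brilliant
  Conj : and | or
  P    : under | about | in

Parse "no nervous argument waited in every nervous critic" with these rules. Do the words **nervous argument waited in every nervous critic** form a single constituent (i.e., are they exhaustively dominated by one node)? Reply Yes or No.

No

[S [NP [Det no] [AP [Adj nervous]] [N argument]] [VP [VP [V waited]] [PP [P in] [NP [Det every] [AP [Adj nervous]] [N critic]]]]]
The smallest constituent containing 'nervous argument waited in every nervous critic' is the S spanning 'no nervous argument waited in every nervous critic'; no single node in the tree dominates exactly the given words.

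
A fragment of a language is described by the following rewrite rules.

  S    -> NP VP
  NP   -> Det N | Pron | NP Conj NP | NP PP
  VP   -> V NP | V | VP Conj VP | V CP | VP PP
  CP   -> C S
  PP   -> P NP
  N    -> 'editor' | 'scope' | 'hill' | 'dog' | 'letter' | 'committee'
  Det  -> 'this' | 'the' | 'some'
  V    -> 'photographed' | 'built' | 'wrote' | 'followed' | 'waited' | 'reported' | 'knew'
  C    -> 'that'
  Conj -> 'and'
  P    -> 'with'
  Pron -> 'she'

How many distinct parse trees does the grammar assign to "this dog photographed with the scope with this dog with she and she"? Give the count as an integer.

9

Two of the 9 distinct bracketings:
[S [NP [Det this] [N dog]] [VP [VP [V photographed]] [PP [P with] [NP [NP [NP [Det the] [N scope]] [PP [P with] [NP [NP [Det this] [N dog]] [PP [P with] [NP [Pron she]]]]]] [Conj and] [NP [Pron she]]]]]]
[S [NP [Det this] [N dog]] [VP [VP [V photographed]] [PP [P with] [NP [NP [NP [NP [Det the] [N scope]] [PP [P with] [NP [Det this] [N dog]]]] [PP [P with] [NP [Pron she]]]] [Conj and] [NP [Pron she]]]]]]
The trees differ in how a recursive rule is bracketed over the same span.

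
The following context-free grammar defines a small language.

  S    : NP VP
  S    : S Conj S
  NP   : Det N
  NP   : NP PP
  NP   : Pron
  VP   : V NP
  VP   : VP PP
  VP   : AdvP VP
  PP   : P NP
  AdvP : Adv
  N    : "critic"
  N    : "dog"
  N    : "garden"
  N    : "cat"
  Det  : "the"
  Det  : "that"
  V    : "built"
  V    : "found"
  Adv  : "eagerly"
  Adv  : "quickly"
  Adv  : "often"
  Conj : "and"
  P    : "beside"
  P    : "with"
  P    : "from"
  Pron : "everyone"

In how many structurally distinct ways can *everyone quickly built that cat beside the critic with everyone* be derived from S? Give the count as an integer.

9

Two of the 9 distinct bracketings:
[S [NP [Pron everyone]] [VP [VP [AdvP [Adv quickly]] [VP [V built] [NP [Det that] [N cat]]]] [PP [P beside] [NP [NP [Det the] [N critic]] [PP [P with] [NP [Pron everyone]]]]]]]
[S [NP [Pron everyone]] [VP [VP [VP [AdvP [Adv quickly]] [VP [V built] [NP [Det that] [N cat]]]] [PP [P beside] [NP [Det the] [N critic]]]] [PP [P with] [NP [Pron everyone]]]]]
The difference turns on whether NP → NP PP is used at the relevant span, versus an alternative expansion of NP.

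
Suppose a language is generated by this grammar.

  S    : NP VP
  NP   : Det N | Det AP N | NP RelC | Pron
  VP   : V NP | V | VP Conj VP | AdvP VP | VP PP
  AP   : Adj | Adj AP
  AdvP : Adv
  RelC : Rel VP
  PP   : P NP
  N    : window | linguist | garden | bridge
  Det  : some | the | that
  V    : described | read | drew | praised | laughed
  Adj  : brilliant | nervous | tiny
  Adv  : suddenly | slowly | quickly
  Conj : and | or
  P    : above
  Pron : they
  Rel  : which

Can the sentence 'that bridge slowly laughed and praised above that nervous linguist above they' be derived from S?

Grammatical

S
  NP
    Det: that
    N: bridge
  VP
    VP
      AdvP
        Adv: slowly
      VP
        V: laughed
    Conj: and
    VP
      VP
        VP
          V: praised
        PP
          P: above
          NP
            Det: that
            AP
              Adj: nervous
            N: linguist
      PP
        P: above
        NP
          Pron: they
Each bracket corresponds to one application of a listed rule, so the string is derivable from S.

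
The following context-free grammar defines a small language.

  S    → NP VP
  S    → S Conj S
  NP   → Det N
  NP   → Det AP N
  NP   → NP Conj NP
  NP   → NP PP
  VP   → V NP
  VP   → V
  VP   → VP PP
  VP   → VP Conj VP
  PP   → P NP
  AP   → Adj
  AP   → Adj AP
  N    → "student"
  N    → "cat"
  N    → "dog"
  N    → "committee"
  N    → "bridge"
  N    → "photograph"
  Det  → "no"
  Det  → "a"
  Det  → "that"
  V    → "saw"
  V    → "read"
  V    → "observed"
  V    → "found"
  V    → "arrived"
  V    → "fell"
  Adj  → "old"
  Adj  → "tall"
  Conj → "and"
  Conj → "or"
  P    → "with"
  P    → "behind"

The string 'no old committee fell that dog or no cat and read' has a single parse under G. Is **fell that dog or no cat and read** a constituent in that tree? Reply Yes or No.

Yes

[S [NP [Det no] [AP [Adj old]] [N committee]] [VP [VP [V fell] [NP [NP [Det that] [N dog]] [Conj or] [NP [Det no] [N cat]]]] [Conj and] [VP [V read]]]]
The words 'fell that dog or no cat and read' are exhaustively dominated by a single VP node (built by VP → VP Conj VP), so they form a constituent.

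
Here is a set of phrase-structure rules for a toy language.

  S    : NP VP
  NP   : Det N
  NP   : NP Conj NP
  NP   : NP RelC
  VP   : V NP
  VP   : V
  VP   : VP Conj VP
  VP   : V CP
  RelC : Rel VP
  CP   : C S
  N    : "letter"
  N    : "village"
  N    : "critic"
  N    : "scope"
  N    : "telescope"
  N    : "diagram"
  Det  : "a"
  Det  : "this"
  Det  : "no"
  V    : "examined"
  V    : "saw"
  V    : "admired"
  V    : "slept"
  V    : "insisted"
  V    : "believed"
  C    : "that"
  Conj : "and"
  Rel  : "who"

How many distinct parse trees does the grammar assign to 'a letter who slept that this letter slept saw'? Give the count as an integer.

1

[S [NP [NP [Det a] [N letter]] [RelC [Rel who] [VP [V slept] [CP [C that] [S [NP [Det this] [N letter]] [VP [V slept]]]]]]] [VP [V saw]]]
No rule offers an alternative attachment or grouping for any span, so this is the only derivation.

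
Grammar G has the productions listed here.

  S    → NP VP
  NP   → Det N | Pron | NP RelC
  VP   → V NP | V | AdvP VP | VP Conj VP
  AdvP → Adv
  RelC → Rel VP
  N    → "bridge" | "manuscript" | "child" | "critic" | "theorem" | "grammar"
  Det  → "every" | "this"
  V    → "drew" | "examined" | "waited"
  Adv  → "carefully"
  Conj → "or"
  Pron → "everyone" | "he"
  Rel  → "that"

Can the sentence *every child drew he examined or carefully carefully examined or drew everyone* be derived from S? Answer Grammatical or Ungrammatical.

For S → NP VP, the only prefix that parses as NP is 'every child', but the remainder 'drew he examined or carefully carefully examined or drew everyone' is not a VP under these rules.

Ungrammatical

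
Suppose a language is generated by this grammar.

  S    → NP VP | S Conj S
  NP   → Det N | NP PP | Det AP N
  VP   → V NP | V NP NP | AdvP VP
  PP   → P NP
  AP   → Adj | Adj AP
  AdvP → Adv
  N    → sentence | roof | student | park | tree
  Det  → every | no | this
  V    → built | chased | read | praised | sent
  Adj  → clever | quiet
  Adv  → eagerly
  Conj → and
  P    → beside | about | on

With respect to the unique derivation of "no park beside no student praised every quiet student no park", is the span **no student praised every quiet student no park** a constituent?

No

[S [NP [NP [Det no] [N park]] [PP [P beside] [NP [Det no] [N student]]]] [VP [V praised] [NP [Det every] [AP [Adj quiet]] [N student]] [NP [Det no] [N park]]]]
The smallest constituent containing 'no student praised every quiet student no park' is the S spanning 'no park beside no student praised every quiet student no park'; no single node in the tree dominates exactly the given words.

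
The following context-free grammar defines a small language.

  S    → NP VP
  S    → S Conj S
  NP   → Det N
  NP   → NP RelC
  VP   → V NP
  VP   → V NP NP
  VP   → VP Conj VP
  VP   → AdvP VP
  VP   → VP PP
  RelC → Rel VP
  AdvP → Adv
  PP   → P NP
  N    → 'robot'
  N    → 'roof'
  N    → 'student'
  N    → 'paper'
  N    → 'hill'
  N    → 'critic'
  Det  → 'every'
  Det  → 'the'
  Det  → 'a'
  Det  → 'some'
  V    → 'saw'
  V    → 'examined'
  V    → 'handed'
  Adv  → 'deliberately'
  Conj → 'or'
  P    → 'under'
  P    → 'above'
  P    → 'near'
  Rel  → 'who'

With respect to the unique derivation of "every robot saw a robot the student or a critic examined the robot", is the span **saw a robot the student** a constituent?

Yes

[S [S [NP [Det every] [N robot]] [VP [V saw] [NP [Det a] [N robot]] [NP [Det the] [N student]]]] [Conj or] [S [NP [Det a] [N critic]] [VP [V examined] [NP [Det the] [N robot]]]]]
The words 'saw a robot the student' are exhaustively dominated by a single VP node (built by VP → V NP NP), so they form a constituent.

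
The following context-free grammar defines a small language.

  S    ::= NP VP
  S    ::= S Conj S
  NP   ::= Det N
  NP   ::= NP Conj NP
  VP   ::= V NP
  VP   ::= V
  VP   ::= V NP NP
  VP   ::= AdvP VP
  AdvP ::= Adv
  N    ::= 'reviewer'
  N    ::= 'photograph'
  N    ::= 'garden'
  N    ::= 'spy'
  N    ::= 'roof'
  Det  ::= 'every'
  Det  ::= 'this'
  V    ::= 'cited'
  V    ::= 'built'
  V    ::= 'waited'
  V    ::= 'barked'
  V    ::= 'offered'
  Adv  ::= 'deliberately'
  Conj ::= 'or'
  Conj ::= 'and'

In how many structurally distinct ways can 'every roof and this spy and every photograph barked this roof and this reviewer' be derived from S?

The two bracketings:
[S [NP [NP [Det every] [N roof]] [Conj and] [NP [NP [Det this] [N spy]] [Conj and] [NP [Det every] [N photograph]]]] [VP [V barked] [NP [NP [Det this] [N roof]] [Conj and] [NP [Det this] [N reviewer]]]]]
[S [NP [NP [NP [Det every] [N roof]] [Conj and] [NP [Det this] [N spy]]] [Conj and] [NP [Det every] [N photograph]]] [VP [V barked] [NP [NP [Det this] [N roof]] [Conj and] [NP [Det this] [N reviewer]]]]]
The trees differ in how a recursive rule is bracketed over the same span.

2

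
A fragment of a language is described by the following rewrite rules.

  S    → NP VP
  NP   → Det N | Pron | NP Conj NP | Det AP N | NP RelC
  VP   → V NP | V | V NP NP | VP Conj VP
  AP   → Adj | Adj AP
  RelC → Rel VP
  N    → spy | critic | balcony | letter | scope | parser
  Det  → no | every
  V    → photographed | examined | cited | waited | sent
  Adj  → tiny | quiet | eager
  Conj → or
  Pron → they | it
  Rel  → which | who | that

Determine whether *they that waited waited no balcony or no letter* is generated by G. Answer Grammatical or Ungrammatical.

[S [NP [NP [Pron they]] [RelC [Rel that] [VP [V waited]]]] [VP [V waited] [NP [NP [Det no] [N balcony]] [Conj or] [NP [Det no] [N letter]]]]]
Every word is introduced by a lexical rule and the phrasal rules combine the resulting categories into a single S.

Grammatical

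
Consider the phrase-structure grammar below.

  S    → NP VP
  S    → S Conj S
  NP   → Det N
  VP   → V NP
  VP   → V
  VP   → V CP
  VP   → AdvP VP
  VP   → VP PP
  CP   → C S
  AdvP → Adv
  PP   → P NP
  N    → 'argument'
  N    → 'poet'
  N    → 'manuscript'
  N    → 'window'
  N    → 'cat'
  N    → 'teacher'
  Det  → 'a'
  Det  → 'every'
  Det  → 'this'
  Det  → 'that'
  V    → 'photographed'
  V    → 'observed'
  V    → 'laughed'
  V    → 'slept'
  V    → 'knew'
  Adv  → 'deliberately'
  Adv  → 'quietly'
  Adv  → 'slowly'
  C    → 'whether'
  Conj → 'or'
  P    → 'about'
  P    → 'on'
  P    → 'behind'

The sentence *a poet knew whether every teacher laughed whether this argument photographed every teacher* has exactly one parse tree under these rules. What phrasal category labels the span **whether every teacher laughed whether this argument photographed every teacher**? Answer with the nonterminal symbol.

CP

[S [NP [Det a] [N poet]] [VP [V knew] [CP [C whether] [S [NP [Det every] [N teacher]] [VP [V laughed] [CP [C whether] [S [NP [Det this] [N argument]] [VP [V photographed] [NP [Det every] [N teacher]]]]]]]]]]
The span 'whether every teacher laughed whether this argument photographed every teacher' is the CP node built by CP → C S.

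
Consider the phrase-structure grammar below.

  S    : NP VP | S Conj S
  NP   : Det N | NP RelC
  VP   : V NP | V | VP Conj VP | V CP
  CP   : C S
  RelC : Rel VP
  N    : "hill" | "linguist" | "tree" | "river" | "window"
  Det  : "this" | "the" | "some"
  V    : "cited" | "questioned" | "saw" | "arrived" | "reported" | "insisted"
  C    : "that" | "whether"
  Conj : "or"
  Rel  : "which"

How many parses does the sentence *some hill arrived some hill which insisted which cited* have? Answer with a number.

[S [NP [Det some] [N hill]] [VP [V arrived] [NP [NP [NP [Det some] [N hill]] [RelC [Rel which] [VP [V insisted]]]] [RelC [Rel which] [VP [V cited]]]]]]
No rule offers an alternative attachment or grouping for any span, so this is the only derivation.

1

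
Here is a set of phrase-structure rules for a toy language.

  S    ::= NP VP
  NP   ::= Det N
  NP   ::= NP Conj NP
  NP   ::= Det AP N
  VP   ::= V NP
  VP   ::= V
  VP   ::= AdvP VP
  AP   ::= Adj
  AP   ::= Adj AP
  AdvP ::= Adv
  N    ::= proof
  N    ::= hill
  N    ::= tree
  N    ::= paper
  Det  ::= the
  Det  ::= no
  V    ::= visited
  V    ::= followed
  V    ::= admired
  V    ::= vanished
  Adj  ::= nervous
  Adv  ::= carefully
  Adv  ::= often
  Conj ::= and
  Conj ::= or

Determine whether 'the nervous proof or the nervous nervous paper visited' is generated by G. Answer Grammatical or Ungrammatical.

S
  NP
    NP
      Det: the
      AP
        Adj: nervous
      N: proof
    Conj: or
    NP
      Det: the
      AP
        Adj: nervous
        AP
          Adj: nervous
      N: paper
  VP
    V: visited
Every word is introduced by a lexical rule and the phrasal rules combine the resulting categories into a single S.

Grammatical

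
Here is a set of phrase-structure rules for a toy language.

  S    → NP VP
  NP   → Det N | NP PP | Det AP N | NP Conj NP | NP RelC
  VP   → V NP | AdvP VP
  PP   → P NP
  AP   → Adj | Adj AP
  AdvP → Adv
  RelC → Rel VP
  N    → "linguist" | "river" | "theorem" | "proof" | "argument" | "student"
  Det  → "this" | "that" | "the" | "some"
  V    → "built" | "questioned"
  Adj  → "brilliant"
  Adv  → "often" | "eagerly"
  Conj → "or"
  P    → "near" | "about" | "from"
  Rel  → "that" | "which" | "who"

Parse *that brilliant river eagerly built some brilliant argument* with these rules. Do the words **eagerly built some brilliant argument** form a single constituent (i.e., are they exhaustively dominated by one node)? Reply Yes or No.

[S [NP [Det that] [AP [Adj brilliant]] [N river]] [VP [AdvP [Adv eagerly]] [VP [V built] [NP [Det some] [AP [Adj brilliant]] [N argument]]]]]
The words 'eagerly built some brilliant argument' are exhaustively dominated by a single VP node (built by VP → AdvP VP), so they form a constituent.

Yes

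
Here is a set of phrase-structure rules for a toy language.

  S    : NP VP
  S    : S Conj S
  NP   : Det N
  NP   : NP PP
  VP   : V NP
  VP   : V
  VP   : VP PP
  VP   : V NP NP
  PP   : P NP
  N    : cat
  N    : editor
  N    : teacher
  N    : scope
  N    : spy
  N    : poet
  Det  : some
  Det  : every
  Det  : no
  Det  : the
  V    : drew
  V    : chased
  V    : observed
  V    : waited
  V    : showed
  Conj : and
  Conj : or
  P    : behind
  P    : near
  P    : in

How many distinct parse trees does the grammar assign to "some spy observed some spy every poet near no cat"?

2

The two bracketings:
[S [NP [Det some] [N spy]] [VP [VP [V observed] [NP [Det some] [N spy]] [NP [Det every] [N poet]]] [PP [P near] [NP [Det no] [N cat]]]]]
[S [NP [Det some] [N spy]] [VP [V observed] [NP [Det some] [N spy]] [NP [NP [Det every] [N poet]] [PP [P near] [NP [Det no] [N cat]]]]]]
The difference turns on whether NP → NP PP is used at the relevant span, versus an alternative expansion of NP.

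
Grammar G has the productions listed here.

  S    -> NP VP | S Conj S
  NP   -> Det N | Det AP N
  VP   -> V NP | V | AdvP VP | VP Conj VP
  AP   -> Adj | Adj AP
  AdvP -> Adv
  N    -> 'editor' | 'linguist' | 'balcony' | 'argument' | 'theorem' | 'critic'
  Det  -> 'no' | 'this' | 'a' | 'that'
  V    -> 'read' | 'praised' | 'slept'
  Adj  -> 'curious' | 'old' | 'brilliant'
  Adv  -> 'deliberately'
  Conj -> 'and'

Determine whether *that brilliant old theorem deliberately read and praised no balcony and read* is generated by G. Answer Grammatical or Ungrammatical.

[S [NP [Det that] [AP [Adj brilliant] [AP [Adj old]]] [N theorem]] [VP [AdvP [Adv deliberately]] [VP [VP [V read]] [Conj and] [VP [VP [V praised] [NP [Det no] [N balcony]]] [Conj and] [VP [V read]]]]]]
Each bracket corresponds to one application of a listed rule, so the string is derivable from S.

Grammatical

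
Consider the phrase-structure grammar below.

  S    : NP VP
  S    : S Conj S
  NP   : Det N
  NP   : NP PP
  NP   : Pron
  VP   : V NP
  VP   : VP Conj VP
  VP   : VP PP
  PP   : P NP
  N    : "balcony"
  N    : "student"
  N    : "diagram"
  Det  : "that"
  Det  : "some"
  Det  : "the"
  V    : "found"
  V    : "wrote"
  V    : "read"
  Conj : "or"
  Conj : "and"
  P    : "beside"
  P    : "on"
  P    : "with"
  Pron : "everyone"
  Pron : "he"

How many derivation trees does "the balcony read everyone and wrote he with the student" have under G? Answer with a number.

Two of the 3 distinct bracketings:
[S [NP [Det the] [N balcony]] [VP [VP [V read] [NP [Pron everyone]]] [Conj and] [VP [V wrote] [NP [NP [Pron he]] [PP [P with] [NP [Det the] [N student]]]]]]]
[S [NP [Det the] [N balcony]] [VP [VP [V read] [NP [Pron everyone]]] [Conj and] [VP [VP [V wrote] [NP [Pron he]]] [PP [P with] [NP [Det the] [N student]]]]]]
The difference turns on whether NP → NP PP is used at the relevant span, versus an alternative expansion of NP.

3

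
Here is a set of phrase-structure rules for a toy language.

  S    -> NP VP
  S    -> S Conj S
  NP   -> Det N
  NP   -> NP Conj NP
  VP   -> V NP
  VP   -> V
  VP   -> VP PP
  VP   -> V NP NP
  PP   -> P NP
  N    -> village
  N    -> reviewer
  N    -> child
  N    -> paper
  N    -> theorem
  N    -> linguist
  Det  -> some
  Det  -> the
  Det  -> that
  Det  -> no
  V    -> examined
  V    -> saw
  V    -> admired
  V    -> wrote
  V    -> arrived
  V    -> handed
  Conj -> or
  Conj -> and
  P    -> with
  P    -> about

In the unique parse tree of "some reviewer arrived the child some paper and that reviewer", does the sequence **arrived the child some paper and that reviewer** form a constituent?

[S [NP [Det some] [N reviewer]] [VP [V arrived] [NP [Det the] [N child]] [NP [NP [Det some] [N paper]] [Conj and] [NP [Det that] [N reviewer]]]]]
The words 'arrived the child some paper and that reviewer' are exhaustively dominated by a single VP node (built by VP → V NP NP), so they form a constituent.

Yes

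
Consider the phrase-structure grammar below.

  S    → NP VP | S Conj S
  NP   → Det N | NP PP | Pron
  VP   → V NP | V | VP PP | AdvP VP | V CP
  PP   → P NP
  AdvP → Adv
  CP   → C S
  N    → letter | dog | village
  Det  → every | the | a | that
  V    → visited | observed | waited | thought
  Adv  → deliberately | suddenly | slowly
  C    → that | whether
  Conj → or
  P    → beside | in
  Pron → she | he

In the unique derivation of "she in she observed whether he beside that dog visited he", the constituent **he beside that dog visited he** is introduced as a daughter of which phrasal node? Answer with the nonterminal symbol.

[S [NP [NP [Pron she]] [PP [P in] [NP [Pron she]]]] [VP [V observed] [CP [C whether] [S [NP [NP [Pron he]] [PP [P beside] [NP [Det that] [N dog]]]] [VP [V visited] [NP [Pron he]]]]]]]
The span 'he beside that dog visited he' is the S node built by S → NP VP.
Its mother is the CP built by CP → C S.

CP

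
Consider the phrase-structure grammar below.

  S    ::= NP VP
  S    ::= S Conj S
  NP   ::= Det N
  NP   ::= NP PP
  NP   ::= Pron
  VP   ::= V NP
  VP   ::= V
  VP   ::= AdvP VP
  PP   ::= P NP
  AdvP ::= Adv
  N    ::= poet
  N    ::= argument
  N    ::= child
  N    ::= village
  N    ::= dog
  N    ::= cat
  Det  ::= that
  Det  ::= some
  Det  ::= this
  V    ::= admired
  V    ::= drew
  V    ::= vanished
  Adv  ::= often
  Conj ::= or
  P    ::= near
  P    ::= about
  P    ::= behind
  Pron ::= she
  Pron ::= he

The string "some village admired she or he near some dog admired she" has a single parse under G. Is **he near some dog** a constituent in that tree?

Yes

[S [S [NP [Det some] [N village]] [VP [V admired] [NP [Pron she]]]] [Conj or] [S [NP [NP [Pron he]] [PP [P near] [NP [Det some] [N dog]]]] [VP [V admired] [NP [Pron she]]]]]
The words 'he near some dog' are exhaustively dominated by a single NP node (built by NP → NP PP), so they form a constituent.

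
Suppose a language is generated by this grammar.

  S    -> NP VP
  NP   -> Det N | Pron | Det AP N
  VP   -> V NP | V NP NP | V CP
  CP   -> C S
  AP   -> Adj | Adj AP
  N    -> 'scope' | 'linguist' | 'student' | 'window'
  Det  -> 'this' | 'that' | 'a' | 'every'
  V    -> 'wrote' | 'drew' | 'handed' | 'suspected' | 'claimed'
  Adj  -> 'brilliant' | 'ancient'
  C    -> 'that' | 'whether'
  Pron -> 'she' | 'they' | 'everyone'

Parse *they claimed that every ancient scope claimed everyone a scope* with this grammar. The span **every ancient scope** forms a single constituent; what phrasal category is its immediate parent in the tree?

S
  NP
    Pron: they
  VP
    V: claimed
    CP
      C: that
      S
        NP
          Det: every
          AP
            Adj: ancient
          N: scope
        VP
          V: claimed
          NP
            Pron: everyone
          NP
            Det: a
            N: scope
The span 'every ancient scope' is the NP node built by NP → Det AP N.
Its mother is the S built by S → NP VP.

S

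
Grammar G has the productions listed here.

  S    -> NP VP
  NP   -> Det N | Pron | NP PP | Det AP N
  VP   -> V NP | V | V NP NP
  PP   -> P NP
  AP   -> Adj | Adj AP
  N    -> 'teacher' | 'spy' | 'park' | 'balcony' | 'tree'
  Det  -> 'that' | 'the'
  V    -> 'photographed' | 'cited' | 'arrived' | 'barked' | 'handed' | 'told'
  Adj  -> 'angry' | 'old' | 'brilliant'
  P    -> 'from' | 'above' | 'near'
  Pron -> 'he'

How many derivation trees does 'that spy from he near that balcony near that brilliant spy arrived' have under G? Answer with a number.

Two of the 5 distinct bracketings:
[S [NP [NP [Det that] [N spy]] [PP [P from] [NP [NP [Pron he]] [PP [P near] [NP [NP [Det that] [N balcony]] [PP [P near] [NP [Det that] [AP [Adj brilliant]] [N spy]]]]]]]] [VP [V arrived]]]
[S [NP [NP [Det that] [N spy]] [PP [P from] [NP [NP [NP [Pron he]] [PP [P near] [NP [Det that] [N balcony]]]] [PP [P near] [NP [Det that] [AP [Adj brilliant]] [N spy]]]]]] [VP [V arrived]]]
The trees differ in how a recursive rule is bracketed over the same span.

5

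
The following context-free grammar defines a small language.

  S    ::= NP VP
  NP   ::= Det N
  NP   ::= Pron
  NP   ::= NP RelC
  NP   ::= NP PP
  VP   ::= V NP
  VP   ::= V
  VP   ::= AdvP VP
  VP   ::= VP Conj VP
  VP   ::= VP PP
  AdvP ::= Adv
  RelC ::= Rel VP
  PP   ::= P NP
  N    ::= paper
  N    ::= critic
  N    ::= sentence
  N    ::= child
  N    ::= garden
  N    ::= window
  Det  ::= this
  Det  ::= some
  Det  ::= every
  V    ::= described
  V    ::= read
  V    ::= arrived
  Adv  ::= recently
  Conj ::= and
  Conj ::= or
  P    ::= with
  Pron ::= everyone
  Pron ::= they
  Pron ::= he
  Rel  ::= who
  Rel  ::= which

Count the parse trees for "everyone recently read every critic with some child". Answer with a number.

3

Two of the 3 distinct bracketings:
[S [NP [Pron everyone]] [VP [AdvP [Adv recently]] [VP [V read] [NP [NP [Det every] [N critic]] [PP [P with] [NP [Det some] [N child]]]]]]]
[S [NP [Pron everyone]] [VP [AdvP [Adv recently]] [VP [VP [V read] [NP [Det every] [N critic]]] [PP [P with] [NP [Det some] [N child]]]]]]
The difference turns on whether NP → NP PP is used at the relevant span, versus an alternative expansion of NP.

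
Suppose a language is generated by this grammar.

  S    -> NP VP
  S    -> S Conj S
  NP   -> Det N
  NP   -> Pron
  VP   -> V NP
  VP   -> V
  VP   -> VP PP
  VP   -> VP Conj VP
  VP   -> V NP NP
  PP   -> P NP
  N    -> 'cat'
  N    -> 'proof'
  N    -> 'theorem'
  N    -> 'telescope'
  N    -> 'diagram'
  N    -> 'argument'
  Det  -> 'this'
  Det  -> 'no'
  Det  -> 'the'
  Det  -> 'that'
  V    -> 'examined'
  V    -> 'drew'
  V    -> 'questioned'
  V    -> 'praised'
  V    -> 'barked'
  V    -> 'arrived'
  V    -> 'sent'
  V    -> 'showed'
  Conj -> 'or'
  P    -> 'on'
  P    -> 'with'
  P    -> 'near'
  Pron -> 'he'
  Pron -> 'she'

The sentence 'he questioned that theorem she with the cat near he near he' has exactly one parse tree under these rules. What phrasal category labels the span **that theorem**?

[S [NP [Pron he]] [VP [VP [VP [VP [V questioned] [NP [Det that] [N theorem]] [NP [Pron she]]] [PP [P with] [NP [Det the] [N cat]]]] [PP [P near] [NP [Pron he]]]] [PP [P near] [NP [Pron he]]]]]
The span 'that theorem' is the NP node built by NP → Det N.

NP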